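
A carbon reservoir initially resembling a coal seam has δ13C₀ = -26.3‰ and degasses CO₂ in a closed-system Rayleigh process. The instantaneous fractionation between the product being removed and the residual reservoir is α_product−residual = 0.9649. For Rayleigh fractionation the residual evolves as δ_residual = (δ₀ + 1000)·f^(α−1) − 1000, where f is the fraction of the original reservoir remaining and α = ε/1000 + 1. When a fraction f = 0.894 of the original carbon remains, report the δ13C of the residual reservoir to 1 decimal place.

Rayleigh residual: δ_res = (δ₀ + 1000)·f^(α−1) − 1000
α − 1 = -0.03510
f^(α−1) = 0.894^(-0.03510) = 1.003941
δ_res = (-26.3 + 1000) × 1.003941 − 1000 = 977.537 − 1000 = -22.46‰

-22.5‰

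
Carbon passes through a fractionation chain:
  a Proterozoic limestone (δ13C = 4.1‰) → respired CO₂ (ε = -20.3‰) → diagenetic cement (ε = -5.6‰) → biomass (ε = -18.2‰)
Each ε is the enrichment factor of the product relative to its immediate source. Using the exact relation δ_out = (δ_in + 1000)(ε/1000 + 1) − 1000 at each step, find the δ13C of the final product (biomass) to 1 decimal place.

-39.6‰

step 1: δ = (4.10 + 1000)·(-20.3/1000 + 1) − 1000 = -16.28‰
step 2: δ = (-16.28 + 1000)·(-5.6/1000 + 1) − 1000 = -21.79‰
step 3: δ = (-21.79 + 1000)·(-18.2/1000 + 1) − 1000 = -39.60‰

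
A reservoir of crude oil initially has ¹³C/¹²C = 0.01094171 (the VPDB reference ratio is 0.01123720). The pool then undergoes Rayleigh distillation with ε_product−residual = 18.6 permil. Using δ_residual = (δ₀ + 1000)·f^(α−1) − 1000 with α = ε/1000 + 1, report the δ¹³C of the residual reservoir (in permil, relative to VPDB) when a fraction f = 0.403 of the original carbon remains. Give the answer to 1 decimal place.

-42.6 permil

δ₀ = (0.01094171/0.01123720 − 1)×1000 = (0.973704 − 1)×1000 = -26.296 permil
α − 1 = ε/1000 = 0.0186
f^(α−1) = 0.403^(0.0186) = 0.983238
δ_res = (-26.296 + 1000) × 0.983238 − 1000 = 957.383 − 1000 = -42.62 permil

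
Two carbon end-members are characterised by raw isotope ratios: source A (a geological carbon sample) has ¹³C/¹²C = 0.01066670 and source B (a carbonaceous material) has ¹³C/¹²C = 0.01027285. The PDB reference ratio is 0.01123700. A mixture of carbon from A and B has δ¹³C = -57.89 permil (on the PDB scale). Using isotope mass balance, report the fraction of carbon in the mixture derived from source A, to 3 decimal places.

δ_A = (0.01066670/0.01123700 − 1)×1000 = (0.949248 − 1)×1000 = -50.752 permil
δ_B = (0.01027285/0.01123700 − 1)×1000 = (0.914199 − 1)×1000 = -85.801 permil
f_A = (δ_mix − δ_B)/(δ_A − δ_B) = (-57.89 − (-85.801))/(-50.752 − (-85.801))
f_A = 27.911 / 35.049 = 0.7963

0.796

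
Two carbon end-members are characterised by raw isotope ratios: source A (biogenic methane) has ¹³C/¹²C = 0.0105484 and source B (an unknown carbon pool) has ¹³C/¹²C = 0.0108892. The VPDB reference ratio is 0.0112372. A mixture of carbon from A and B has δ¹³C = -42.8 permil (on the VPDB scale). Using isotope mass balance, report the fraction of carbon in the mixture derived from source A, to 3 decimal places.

δ_A = (0.0105484/0.0112372 − 1)×1000 = (0.938704 − 1)×1000 = -61.296 permil
δ_B = (0.0108892/0.0112372 − 1)×1000 = (0.969031 − 1)×1000 = -30.969 permil
f_A = (δ_mix − δ_B)/(δ_A − δ_B) = (-42.8 − (-30.969))/(-61.296 − (-30.969))
f_A = -11.831 / -30.328 = 0.3901

0.390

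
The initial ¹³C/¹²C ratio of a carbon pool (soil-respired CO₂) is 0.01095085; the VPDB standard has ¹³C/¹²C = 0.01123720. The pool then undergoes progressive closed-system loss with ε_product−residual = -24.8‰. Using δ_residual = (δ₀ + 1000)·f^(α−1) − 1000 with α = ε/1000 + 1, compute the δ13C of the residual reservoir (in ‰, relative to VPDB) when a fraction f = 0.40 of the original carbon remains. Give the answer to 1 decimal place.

-3.1‰

δ₀ = (0.01095085/0.01123720 − 1)×1000 = (0.974518 − 1)×1000 = -25.482‰
α − 1 = ε/1000 = -0.0248
f^(α−1) = 0.40^(-0.0248) = 1.022984
δ_res = (-25.482 + 1000) × 1.022984 − 1000 = 996.916 − 1000 = -3.08‰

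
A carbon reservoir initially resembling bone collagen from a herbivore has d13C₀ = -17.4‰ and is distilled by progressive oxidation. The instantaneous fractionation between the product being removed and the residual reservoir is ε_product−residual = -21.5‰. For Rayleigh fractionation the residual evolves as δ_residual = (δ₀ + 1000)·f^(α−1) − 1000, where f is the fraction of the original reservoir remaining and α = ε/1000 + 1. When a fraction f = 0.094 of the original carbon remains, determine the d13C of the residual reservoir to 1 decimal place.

33.8‰

Rayleigh residual: δ_res = (δ₀ + 1000)·f^(α−1) − 1000
α = ε/1000 + 1 = 0.97850, so α − 1 = -0.02150
f^(α−1) = 0.094^(-0.02150) = 1.052150
δ_res = (-17.4 + 1000) × 1.052150 − 1000 = 1033.843 − 1000 = 33.84‰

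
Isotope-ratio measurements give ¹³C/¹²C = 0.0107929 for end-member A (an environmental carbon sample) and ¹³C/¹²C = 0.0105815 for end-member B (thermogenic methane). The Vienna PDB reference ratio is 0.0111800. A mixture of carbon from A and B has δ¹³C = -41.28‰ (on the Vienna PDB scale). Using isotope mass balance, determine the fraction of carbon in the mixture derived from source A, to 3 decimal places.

δ_A = (0.0107929/0.0111800 − 1)×1000 = (0.965376 − 1)×1000 = -34.624‰
δ_B = (0.0105815/0.0111800 − 1)×1000 = (0.946467 − 1)×1000 = -53.533‰
f_A = (δ_mix − δ_B)/(δ_A − δ_B) = (-41.28 − (-53.533))/(-34.624 − (-53.533))
f_A = 12.253 / 18.909 = 0.6480

0.648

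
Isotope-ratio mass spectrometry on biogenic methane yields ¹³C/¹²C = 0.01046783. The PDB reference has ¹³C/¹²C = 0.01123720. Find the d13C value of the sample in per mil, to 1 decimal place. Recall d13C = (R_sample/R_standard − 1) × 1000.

-68.5 per mil

d13C = (R_sample / R_standard − 1) × 1000
R_sample / R_standard = 0.01046783 / 0.01123720 = 0.931534
d13C = (0.931534 − 1) × 1000 = -68.47 per mil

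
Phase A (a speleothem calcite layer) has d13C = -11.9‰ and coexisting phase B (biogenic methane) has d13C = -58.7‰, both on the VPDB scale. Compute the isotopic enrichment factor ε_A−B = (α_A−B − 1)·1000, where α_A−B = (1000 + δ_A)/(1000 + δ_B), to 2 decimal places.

α_A−B = (1000 + -11.9) / (1000 + -58.7) = 988.1 / 941.3 = 1.049718
ε_A−B = (1.049718 − 1) × 1000 = 49.718‰
(The approximation ε ≈ δ_A − δ_B would give 46.8‰.)

49.72‰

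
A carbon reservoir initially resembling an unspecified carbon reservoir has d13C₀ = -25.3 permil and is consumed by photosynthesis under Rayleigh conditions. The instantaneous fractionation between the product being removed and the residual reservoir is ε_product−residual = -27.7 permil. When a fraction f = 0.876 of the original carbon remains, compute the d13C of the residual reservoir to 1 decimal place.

Rayleigh residual: δ_res = (δ₀ + 1000)·f^(α−1) − 1000
α = ε/1000 + 1 = 0.97230, so α − 1 = -0.02770
f^(α−1) = 0.876^(-0.02770) = 1.003674
δ_res = (-25.3 + 1000) × 1.003674 − 1000 = 978.281 − 1000 = -21.72 permil

-21.7 permil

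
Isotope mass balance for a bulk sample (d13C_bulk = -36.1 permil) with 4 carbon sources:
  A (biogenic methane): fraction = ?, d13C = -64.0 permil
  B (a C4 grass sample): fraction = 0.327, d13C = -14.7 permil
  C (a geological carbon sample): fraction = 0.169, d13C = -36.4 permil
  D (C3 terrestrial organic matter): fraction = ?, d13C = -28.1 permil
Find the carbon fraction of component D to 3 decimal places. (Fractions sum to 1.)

0.198

Let f_D and f_A be the unknown fractions; fractions sum to 1 so f_D + f_A = 0.504.
Mass balance: Σ fᵢ·δᵢ = δ_bulk ⇒ f_D·(-28.1) + f_A·(-64.0) = -36.1 − (-10.959) = -25.142
Substitute f_A = 0.504 − f_D:
f_D·(-28.1 − -64.0) = -25.142 − 0.504×(-64.0) = 7.114
f_D = 7.114 / 35.9 = 0.1982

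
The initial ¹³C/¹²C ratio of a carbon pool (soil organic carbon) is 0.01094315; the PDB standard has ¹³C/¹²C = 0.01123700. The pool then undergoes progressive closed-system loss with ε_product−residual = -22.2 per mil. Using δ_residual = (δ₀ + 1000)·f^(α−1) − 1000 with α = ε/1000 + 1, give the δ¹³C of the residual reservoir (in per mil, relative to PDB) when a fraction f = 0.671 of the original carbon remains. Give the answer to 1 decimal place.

δ₀ = (0.01094315/0.01123700 − 1)×1000 = (0.973850 − 1)×1000 = -26.150 per mil
α − 1 = ε/1000 = -0.0222
f^(α−1) = 0.671^(-0.0222) = 1.008897
δ_res = (-26.150 + 1000) × 1.008897 − 1000 = 982.514 − 1000 = -17.49 per mil

-17.5 per mil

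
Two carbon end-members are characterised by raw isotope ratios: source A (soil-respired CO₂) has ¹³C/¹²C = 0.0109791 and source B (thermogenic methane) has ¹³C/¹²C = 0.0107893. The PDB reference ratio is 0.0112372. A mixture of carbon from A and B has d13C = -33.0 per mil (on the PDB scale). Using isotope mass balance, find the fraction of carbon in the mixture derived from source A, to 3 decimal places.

0.406

δ_A = (0.0109791/0.0112372 − 1)×1000 = (0.977032 − 1)×1000 = -22.968 per mil
δ_B = (0.0107893/0.0112372 − 1)×1000 = (0.960141 − 1)×1000 = -39.859 per mil
f_A = (δ_mix − δ_B)/(δ_A − δ_B) = (-33.0 − (-39.859))/(-22.968 − (-39.859))
f_A = 6.859 / 16.890 = 0.4061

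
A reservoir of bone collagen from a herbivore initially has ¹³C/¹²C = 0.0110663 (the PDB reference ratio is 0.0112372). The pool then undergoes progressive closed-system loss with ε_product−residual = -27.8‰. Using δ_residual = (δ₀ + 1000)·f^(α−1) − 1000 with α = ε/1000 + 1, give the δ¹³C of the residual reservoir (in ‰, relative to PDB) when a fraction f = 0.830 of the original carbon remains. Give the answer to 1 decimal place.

-10.1‰

δ₀ = (0.0110663/0.0112372 − 1)×1000 = (0.984792 − 1)×1000 = -15.208‰
α − 1 = ε/1000 = -0.0278
f^(α−1) = 0.830^(-0.0278) = 1.005193
δ_res = (-15.208 + 1000) × 1.005193 − 1000 = 989.906 − 1000 = -10.09‰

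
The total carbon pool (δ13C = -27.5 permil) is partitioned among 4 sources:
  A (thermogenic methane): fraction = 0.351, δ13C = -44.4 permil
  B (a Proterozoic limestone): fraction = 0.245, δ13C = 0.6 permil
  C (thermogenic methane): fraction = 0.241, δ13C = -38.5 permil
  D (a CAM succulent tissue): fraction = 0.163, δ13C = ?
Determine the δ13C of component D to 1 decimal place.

-17.1 permil

Isotope mass balance: δ_bulk = Σ fᵢ·δᵢ.
-27.5 = 0.351×(-44.4) + 0.245×(0.6) + 0.241×(-38.5) + 0.163×δ_D
0.163·δ_D = -27.5 − (-24.716) = -2.784
δ_D = -2.784 / 0.163 = -17.08 permil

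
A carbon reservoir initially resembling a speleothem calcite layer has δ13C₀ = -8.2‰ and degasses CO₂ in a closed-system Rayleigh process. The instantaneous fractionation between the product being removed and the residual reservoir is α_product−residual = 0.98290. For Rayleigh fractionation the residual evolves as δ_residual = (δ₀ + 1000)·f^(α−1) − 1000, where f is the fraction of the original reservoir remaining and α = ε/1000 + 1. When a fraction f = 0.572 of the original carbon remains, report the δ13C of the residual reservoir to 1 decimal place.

1.3‰

Rayleigh residual: δ_res = (δ₀ + 1000)·f^(α−1) − 1000
α − 1 = -0.01710
f^(α−1) = 0.572^(-0.01710) = 1.009598
δ_res = (-8.2 + 1000) × 1.009598 − 1000 = 1001.319 − 1000 = 1.32‰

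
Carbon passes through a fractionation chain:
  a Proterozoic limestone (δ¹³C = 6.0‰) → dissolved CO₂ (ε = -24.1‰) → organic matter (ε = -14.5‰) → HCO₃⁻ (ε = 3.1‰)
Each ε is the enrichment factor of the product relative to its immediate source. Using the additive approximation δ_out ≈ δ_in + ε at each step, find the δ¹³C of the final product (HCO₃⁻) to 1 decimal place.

-29.5‰

step 1: δ ≈ 6.0 + (-24.1) = -18.1‰
step 2: δ ≈ -18.1 + (-14.5) = -32.6‰
step 3: δ ≈ -32.6 + (3.1) = -29.5‰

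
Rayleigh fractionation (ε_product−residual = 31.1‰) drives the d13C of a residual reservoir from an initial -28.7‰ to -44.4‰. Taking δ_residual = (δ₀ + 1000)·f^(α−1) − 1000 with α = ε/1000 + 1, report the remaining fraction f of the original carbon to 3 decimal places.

0.592

α − 1 = ε/1000 = 0.0311
(δ_res + 1000)/(δ₀ + 1000) = (-44.4 + 1000)/(-28.7 + 1000) = 955.6/971.3 = 0.983836
f = 0.983836^(1/0.0311) = exp(ln(0.983836)/0.0311) = exp(-0.01630/0.0311)
f = exp(-0.5240) = 0.5922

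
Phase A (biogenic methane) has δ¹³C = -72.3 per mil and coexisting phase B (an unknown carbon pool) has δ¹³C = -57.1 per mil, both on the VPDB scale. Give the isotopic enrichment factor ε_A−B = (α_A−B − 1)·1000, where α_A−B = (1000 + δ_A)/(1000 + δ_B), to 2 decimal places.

α_A−B = (1000 + -72.3) / (1000 + -57.1) = 927.7 / 942.9 = 0.983880
ε_A−B = (0.983880 − 1) × 1000 = -16.120 per mil
(The approximation ε ≈ δ_A − δ_B would give -15.2 per mil.)

-16.12 per mil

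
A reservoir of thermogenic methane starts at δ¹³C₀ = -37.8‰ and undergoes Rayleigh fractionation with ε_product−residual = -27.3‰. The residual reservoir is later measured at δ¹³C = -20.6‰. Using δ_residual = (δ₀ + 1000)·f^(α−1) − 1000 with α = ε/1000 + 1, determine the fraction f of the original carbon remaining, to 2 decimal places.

α − 1 = ε/1000 = -0.0273
(δ_res + 1000)/(δ₀ + 1000) = (-20.6 + 1000)/(-37.8 + 1000) = 979.4/962.2 = 1.017876
f = 1.017876^(1/-0.0273) = exp(ln(1.017876)/-0.0273) = exp(0.01772/-0.0273)
f = exp(-0.6490) = 0.5226

0.52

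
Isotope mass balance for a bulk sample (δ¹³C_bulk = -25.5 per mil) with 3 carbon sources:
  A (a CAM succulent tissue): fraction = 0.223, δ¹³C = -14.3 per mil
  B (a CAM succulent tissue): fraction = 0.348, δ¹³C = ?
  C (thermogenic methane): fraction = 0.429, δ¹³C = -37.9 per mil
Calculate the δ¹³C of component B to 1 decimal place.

Isotope mass balance: δ_bulk = Σ fᵢ·δᵢ.
-25.5 = 0.223×(-14.3) + 0.348×δ_B + 0.429×(-37.9)
0.348·δ_B = -25.5 − (-19.448) = -6.052
δ_B = -6.052 / 0.348 = -17.39 per mil

-17.4 per mil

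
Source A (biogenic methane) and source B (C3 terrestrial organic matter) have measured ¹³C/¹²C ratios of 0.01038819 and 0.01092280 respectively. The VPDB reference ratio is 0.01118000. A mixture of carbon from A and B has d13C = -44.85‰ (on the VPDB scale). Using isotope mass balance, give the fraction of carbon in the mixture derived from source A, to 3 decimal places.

δ_A = (0.01038819/0.01118000 − 1)×1000 = (0.929176 − 1)×1000 = -70.824‰
δ_B = (0.01092280/0.01118000 − 1)×1000 = (0.976995 − 1)×1000 = -23.005‰
f_A = (δ_mix − δ_B)/(δ_A − δ_B) = (-44.85 − (-23.005))/(-70.824 − (-23.005))
f_A = -21.845 / -47.818 = 0.4568

0.457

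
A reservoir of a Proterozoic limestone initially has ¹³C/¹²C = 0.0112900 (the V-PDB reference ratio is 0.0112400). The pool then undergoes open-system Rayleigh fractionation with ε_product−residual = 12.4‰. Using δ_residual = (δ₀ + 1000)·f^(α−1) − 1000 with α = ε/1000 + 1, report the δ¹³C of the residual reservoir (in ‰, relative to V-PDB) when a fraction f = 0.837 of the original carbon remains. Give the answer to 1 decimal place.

δ₀ = (0.0112900/0.0112400 − 1)×1000 = (1.004448 − 1)×1000 = 4.448‰
α − 1 = ε/1000 = 0.0124
f^(α−1) = 0.837^(0.0124) = 0.997796
δ_res = (4.448 + 1000) × 0.997796 − 1000 = 1002.235 − 1000 = 2.23‰

2.2‰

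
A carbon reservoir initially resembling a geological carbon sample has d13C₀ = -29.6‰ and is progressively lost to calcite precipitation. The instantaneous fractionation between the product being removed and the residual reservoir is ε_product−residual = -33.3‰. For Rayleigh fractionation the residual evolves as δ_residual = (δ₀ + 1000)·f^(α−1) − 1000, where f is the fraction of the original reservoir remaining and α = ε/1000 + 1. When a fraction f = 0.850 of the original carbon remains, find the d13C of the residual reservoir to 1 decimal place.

Rayleigh residual: δ_res = (δ₀ + 1000)·f^(α−1) − 1000
α = ε/1000 + 1 = 0.96670, so α − 1 = -0.03330
f^(α−1) = 0.850^(-0.03330) = 1.005427
δ_res = (-29.6 + 1000) × 1.005427 − 1000 = 975.666 − 1000 = -24.33‰

-24.3‰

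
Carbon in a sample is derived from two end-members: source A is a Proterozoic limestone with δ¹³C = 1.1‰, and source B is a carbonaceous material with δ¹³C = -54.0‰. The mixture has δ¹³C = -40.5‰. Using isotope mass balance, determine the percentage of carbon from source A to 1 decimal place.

24.5%

δ_mix = f_A·δ_A + (1 − f_A)·δ_B  ⇒  f_A = (δ_mix − δ_B)/(δ_A − δ_B)
f_A = (-40.5 − (-54.0)) / (1.1 − (-54.0))
f_A = 13.5 / 55.1 = 0.2450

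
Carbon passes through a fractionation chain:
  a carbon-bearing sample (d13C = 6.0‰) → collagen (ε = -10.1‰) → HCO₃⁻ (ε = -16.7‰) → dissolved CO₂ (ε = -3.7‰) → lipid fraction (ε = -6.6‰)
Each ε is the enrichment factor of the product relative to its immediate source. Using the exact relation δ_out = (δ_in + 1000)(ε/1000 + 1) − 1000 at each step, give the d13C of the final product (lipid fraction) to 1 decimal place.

step 1: δ = (6.00 + 1000)·(-10.1/1000 + 1) − 1000 = -4.16‰
step 2: δ = (-4.16 + 1000)·(-16.7/1000 + 1) − 1000 = -20.79‰
step 3: δ = (-20.79 + 1000)·(-3.7/1000 + 1) − 1000 = -24.41‰
step 4: δ = (-24.41 + 1000)·(-6.6/1000 + 1) − 1000 = -30.85‰

-30.9‰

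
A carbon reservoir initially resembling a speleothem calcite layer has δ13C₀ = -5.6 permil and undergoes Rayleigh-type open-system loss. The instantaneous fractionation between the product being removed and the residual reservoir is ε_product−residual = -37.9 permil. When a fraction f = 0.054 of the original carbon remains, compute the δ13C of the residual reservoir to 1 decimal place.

Rayleigh residual: δ_res = (δ₀ + 1000)·f^(α−1) − 1000
α = ε/1000 + 1 = 0.96210, so α − 1 = -0.03790
f^(α−1) = 0.054^(-0.03790) = 1.116972
δ_res = (-5.6 + 1000) × 1.116972 − 1000 = 1110.717 − 1000 = 110.72 permil

110.7 permil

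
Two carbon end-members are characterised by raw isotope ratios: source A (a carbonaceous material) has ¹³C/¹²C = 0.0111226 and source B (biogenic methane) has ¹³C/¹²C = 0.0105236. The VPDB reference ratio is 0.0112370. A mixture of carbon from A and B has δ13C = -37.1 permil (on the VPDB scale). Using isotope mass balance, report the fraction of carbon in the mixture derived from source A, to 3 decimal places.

δ_A = (0.0111226/0.0112370 − 1)×1000 = (0.989819 − 1)×1000 = -10.181 permil
δ_B = (0.0105236/0.0112370 − 1)×1000 = (0.936513 − 1)×1000 = -63.487 permil
f_A = (δ_mix − δ_B)/(δ_A − δ_B) = (-37.1 − (-63.487))/(-10.181 − (-63.487))
f_A = 26.387 / 53.306 = 0.4950

0.495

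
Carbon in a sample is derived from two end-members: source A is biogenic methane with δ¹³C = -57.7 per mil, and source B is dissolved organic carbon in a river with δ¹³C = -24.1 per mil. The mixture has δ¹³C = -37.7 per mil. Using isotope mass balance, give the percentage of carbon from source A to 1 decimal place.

δ_mix = f_A·δ_A + (1 − f_A)·δ_B  ⇒  f_A = (δ_mix − δ_B)/(δ_A − δ_B)
f_A = (-37.7 − (-24.1)) / (-57.7 − (-24.1))
f_A = -13.6 / -33.6 = 0.4048

40.5%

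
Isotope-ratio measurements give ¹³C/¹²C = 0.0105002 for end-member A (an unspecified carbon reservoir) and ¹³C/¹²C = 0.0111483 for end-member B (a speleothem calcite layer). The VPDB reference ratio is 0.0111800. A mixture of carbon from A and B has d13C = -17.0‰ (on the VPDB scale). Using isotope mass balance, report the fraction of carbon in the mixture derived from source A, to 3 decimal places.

δ_A = (0.0105002/0.0111800 − 1)×1000 = (0.939195 − 1)×1000 = -60.805‰
δ_B = (0.0111483/0.0111800 − 1)×1000 = (0.997165 − 1)×1000 = -2.835‰
f_A = (δ_mix − δ_B)/(δ_A − δ_B) = (-17.0 − (-2.835))/(-60.805 − (-2.835))
f_A = -14.165 / -57.970 = 0.2443

0.244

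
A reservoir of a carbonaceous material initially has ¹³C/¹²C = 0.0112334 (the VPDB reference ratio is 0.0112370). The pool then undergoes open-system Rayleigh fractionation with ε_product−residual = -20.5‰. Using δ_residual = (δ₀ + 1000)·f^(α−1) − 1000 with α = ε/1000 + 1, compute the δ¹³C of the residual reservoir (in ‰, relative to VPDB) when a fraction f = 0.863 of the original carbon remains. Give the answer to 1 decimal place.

2.7‰

δ₀ = (0.0112334/0.0112370 − 1)×1000 = (0.999680 − 1)×1000 = -0.320‰
α − 1 = ε/1000 = -0.0205
f^(α−1) = 0.863^(-0.0205) = 1.003025
δ_res = (-0.320 + 1000) × 1.003025 − 1000 = 1002.704 − 1000 = 2.70‰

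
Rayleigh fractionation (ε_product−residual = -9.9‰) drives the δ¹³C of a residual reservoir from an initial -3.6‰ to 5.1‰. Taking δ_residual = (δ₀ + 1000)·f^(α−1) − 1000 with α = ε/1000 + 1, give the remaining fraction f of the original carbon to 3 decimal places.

0.416

α − 1 = ε/1000 = -0.0099
(δ_res + 1000)/(δ₀ + 1000) = (5.1 + 1000)/(-3.6 + 1000) = 1005.1/996.4 = 1.008731
f = 1.008731^(1/-0.0099) = exp(ln(1.008731)/-0.0099) = exp(0.00869/-0.0099)
f = exp(-0.8781) = 0.4156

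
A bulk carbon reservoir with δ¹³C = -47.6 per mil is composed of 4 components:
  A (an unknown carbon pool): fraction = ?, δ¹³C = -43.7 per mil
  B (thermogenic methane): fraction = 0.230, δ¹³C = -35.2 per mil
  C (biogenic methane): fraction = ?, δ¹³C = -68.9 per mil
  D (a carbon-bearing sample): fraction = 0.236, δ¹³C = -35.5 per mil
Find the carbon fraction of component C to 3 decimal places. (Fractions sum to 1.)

0.309

Let f_C and f_A be the unknown fractions; fractions sum to 1 so f_C + f_A = 0.534.
Mass balance: Σ fᵢ·δᵢ = δ_bulk ⇒ f_C·(-68.9) + f_A·(-43.7) = -47.6 − (-16.474) = -31.126
Substitute f_A = 0.534 − f_C:
f_C·(-68.9 − -43.7) = -31.126 − 0.534×(-43.7) = -7.790
f_C = -7.790 / -25.2 = 0.3091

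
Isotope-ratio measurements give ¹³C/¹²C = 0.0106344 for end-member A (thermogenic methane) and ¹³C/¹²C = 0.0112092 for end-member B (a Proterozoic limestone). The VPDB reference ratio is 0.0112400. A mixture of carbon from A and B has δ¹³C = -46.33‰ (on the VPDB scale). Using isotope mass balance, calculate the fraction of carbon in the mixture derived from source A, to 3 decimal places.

δ_A = (0.0106344/0.0112400 − 1)×1000 = (0.946121 − 1)×1000 = -53.879‰
δ_B = (0.0112092/0.0112400 − 1)×1000 = (0.997260 − 1)×1000 = -2.740‰
f_A = (δ_mix − δ_B)/(δ_A − δ_B) = (-46.33 − (-2.740))/(-53.879 − (-2.740))
f_A = -43.590 / -51.139 = 0.8524

0.852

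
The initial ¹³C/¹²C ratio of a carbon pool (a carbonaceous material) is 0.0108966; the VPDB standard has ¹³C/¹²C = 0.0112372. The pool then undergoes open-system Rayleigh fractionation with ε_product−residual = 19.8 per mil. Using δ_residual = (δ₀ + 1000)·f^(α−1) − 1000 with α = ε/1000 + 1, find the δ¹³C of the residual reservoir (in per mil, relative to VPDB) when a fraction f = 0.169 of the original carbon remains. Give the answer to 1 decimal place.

-63.9 per mil

δ₀ = (0.0108966/0.0112372 − 1)×1000 = (0.969690 − 1)×1000 = -30.310 per mil
α − 1 = ε/1000 = 0.0198
f^(α−1) = 0.169^(0.0198) = 0.965411
δ_res = (-30.310 + 1000) × 0.965411 − 1000 = 936.149 − 1000 = -63.85 per mil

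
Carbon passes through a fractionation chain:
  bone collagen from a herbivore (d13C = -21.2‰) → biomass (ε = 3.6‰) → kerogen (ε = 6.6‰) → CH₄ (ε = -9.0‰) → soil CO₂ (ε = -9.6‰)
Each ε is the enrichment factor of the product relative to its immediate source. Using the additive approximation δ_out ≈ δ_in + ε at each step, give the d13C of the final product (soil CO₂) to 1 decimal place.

step 1: δ ≈ -21.2 + (3.6) = -17.6‰
step 2: δ ≈ -17.6 + (6.6) = -11.0‰
step 3: δ ≈ -11.0 + (-9.0) = -20.0‰
step 4: δ ≈ -20.0 + (-9.6) = -29.6‰

-29.6‰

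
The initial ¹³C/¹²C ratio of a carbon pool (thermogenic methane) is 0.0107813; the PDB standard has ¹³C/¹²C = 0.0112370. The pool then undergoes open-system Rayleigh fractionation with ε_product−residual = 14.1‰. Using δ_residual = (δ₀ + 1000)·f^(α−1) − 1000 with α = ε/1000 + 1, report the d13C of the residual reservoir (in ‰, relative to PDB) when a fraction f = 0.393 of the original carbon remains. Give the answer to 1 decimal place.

-53.1‰

δ₀ = (0.0107813/0.0112370 − 1)×1000 = (0.959446 − 1)×1000 = -40.554‰
α − 1 = ε/1000 = 0.0141
f^(α−1) = 0.393^(0.0141) = 0.986918
δ_res = (-40.554 + 1000) × 0.986918 − 1000 = 946.895 − 1000 = -53.11‰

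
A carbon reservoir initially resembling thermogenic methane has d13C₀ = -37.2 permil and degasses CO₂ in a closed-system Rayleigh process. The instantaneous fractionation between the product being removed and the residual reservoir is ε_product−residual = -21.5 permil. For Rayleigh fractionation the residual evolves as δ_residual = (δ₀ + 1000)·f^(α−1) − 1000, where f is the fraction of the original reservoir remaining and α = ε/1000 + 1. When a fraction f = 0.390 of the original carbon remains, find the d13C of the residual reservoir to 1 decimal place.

Rayleigh residual: δ_res = (δ₀ + 1000)·f^(α−1) − 1000
α = ε/1000 + 1 = 0.97850, so α − 1 = -0.02150
f^(α−1) = 0.390^(-0.02150) = 1.020451
δ_res = (-37.2 + 1000) × 1.020451 − 1000 = 982.490 − 1000 = -17.51 permil

-17.5 permil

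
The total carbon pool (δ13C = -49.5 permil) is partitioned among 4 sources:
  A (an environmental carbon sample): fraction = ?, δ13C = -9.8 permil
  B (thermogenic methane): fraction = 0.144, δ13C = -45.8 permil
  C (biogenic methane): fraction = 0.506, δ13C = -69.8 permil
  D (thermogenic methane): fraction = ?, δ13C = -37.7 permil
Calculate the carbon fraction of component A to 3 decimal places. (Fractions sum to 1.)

Let f_A and f_D be the unknown fractions; fractions sum to 1 so f_A + f_D = 0.350.
Mass balance: Σ fᵢ·δᵢ = δ_bulk ⇒ f_A·(-9.8) + f_D·(-37.7) = -49.5 − (-41.914) = -7.586
Substitute f_D = 0.350 − f_A:
f_A·(-9.8 − -37.7) = -7.586 − 0.350×(-37.7) = 5.609
f_A = 5.609 / 27.9 = 0.2010

0.201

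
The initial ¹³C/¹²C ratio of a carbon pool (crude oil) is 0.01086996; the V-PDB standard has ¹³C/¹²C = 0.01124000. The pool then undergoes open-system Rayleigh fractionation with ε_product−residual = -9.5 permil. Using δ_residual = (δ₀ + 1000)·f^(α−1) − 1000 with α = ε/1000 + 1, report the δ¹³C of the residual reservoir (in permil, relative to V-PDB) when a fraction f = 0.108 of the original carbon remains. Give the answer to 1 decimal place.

-12.3 permil

δ₀ = (0.01086996/0.01124000 − 1)×1000 = (0.967078 − 1)×1000 = -32.922 permil
α − 1 = ε/1000 = -0.0095
f^(α−1) = 0.108^(-0.0095) = 1.021369
δ_res = (-32.922 + 1000) × 1.021369 − 1000 = 987.743 − 1000 = -12.26 permil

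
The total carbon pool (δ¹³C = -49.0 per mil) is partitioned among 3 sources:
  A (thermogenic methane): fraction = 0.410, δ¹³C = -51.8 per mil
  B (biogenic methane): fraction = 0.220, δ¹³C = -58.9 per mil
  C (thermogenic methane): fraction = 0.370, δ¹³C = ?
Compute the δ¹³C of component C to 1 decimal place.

Isotope mass balance: δ_bulk = Σ fᵢ·δᵢ.
-49.0 = 0.410×(-51.8) + 0.220×(-58.9) + 0.370×δ_C
0.370·δ_C = -49.0 − (-34.196) = -14.804
δ_C = -14.804 / 0.370 = -40.01 per mil

-40.0 per mil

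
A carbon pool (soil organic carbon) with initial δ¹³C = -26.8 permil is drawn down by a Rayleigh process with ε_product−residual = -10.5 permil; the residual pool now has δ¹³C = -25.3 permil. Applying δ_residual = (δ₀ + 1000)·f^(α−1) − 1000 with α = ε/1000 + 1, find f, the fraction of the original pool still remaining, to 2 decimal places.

0.86

α − 1 = ε/1000 = -0.0105
(δ_res + 1000)/(δ₀ + 1000) = (-25.3 + 1000)/(-26.8 + 1000) = 974.7/973.2 = 1.001541
f = 1.001541^(1/-0.0105) = exp(ln(1.001541)/-0.0105) = exp(0.00154/-0.0105)
f = exp(-0.1467) = 0.8636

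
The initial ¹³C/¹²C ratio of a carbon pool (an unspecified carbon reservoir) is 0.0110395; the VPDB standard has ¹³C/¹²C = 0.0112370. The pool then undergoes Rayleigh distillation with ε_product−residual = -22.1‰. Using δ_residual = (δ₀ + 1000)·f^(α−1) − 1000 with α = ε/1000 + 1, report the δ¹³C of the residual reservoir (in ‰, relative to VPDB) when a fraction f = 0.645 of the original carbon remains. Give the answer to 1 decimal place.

δ₀ = (0.0110395/0.0112370 − 1)×1000 = (0.982424 − 1)×1000 = -17.576‰
α − 1 = ε/1000 = -0.0221
f^(α−1) = 0.645^(-0.0221) = 1.009738
δ_res = (-17.576 + 1000) × 1.009738 − 1000 = 991.991 − 1000 = -8.01‰

-8.0‰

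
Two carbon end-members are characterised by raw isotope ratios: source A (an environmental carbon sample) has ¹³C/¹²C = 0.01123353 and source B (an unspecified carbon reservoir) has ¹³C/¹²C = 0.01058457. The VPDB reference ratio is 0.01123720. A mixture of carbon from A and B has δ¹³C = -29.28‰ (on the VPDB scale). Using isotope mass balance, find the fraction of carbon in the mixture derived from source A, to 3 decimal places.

0.499

δ_A = (0.01123353/0.01123720 − 1)×1000 = (0.999673 − 1)×1000 = -0.327‰
δ_B = (0.01058457/0.01123720 − 1)×1000 = (0.941922 − 1)×1000 = -58.078‰
f_A = (δ_mix − δ_B)/(δ_A − δ_B) = (-29.28 − (-58.078))/(-0.327 − (-58.078))
f_A = 28.798 / 57.751 = 0.4987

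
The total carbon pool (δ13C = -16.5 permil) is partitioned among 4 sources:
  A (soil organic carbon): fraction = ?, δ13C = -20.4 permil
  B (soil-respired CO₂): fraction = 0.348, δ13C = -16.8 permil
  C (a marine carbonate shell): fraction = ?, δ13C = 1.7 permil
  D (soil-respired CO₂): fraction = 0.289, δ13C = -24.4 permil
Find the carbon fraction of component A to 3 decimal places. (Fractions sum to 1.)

Let f_A and f_C be the unknown fractions; fractions sum to 1 so f_A + f_C = 0.363.
Mass balance: Σ fᵢ·δᵢ = δ_bulk ⇒ f_A·(-20.4) + f_C·(1.7) = -16.5 − (-12.898) = -3.602
Substitute f_C = 0.363 − f_A:
f_A·(-20.4 − 1.7) = -3.602 − 0.363×(1.7) = -4.219
f_A = -4.219 / -22.1 = 0.1909

0.191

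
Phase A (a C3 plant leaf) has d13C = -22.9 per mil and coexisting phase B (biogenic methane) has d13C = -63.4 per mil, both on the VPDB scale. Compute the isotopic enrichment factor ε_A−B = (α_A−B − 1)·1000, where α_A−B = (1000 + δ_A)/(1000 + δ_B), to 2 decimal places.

α_A−B = (1000 + -22.9) / (1000 + -63.4) = 977.1 / 936.6 = 1.043242
ε_A−B = (1.043242 − 1) × 1000 = 43.242 per mil
(The approximation ε ≈ δ_A − δ_B would give 40.5 per mil.)

43.24 per mil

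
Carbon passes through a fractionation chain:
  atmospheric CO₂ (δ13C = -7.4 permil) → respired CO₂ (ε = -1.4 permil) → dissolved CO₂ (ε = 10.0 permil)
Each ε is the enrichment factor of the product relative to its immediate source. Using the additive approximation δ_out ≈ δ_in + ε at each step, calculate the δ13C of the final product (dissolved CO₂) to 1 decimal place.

step 1: δ ≈ -7.4 + (-1.4) = -8.8 permil
step 2: δ ≈ -8.8 + (10.0) = 1.2 permil

1.2 permil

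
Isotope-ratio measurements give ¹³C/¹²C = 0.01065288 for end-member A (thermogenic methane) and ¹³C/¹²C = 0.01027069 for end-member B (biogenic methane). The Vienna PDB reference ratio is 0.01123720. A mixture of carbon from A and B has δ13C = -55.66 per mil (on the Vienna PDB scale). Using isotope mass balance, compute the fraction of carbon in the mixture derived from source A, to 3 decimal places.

0.892

δ_A = (0.01065288/0.01123720 − 1)×1000 = (0.948001 − 1)×1000 = -51.999 per mil
δ_B = (0.01027069/0.01123720 − 1)×1000 = (0.913990 − 1)×1000 = -86.010 per mil
f_A = (δ_mix − δ_B)/(δ_A − δ_B) = (-55.66 − (-86.010))/(-51.999 − (-86.010))
f_A = 30.350 / 34.011 = 0.8924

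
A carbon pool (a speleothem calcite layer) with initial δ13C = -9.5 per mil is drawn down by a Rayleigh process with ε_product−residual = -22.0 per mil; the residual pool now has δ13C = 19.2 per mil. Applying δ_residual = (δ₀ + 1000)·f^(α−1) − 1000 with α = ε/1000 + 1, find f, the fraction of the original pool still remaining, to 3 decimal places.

0.273

α − 1 = ε/1000 = -0.0220
(δ_res + 1000)/(δ₀ + 1000) = (19.2 + 1000)/(-9.5 + 1000) = 1019.2/990.5 = 1.028975
f = 1.028975^(1/-0.0220) = exp(ln(1.028975)/-0.0220) = exp(0.02856/-0.0220)
f = exp(-1.2983) = 0.2730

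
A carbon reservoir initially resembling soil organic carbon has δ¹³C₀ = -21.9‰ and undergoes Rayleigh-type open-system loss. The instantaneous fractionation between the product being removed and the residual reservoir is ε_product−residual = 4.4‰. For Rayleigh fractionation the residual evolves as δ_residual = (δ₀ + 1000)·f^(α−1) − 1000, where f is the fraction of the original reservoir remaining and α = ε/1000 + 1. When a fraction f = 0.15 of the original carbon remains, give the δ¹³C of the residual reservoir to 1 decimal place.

Rayleigh residual: δ_res = (δ₀ + 1000)·f^(α−1) − 1000
α = ε/1000 + 1 = 1.00440, so α − 1 = 0.00440
f^(α−1) = 0.15^(0.00440) = 0.991687
δ_res = (-21.9 + 1000) × 0.991687 − 1000 = 969.969 − 1000 = -30.03‰

-30.0‰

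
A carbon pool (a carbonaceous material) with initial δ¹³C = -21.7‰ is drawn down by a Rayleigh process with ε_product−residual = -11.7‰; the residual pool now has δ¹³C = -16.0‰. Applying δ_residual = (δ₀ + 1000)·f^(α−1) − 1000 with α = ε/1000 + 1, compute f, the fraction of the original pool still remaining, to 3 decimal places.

α − 1 = ε/1000 = -0.0117
(δ_res + 1000)/(δ₀ + 1000) = (-16.0 + 1000)/(-21.7 + 1000) = 984.0/978.3 = 1.005826
f = 1.005826^(1/-0.0117) = exp(ln(1.005826)/-0.0117) = exp(0.00581/-0.0117)
f = exp(-0.4965) = 0.6086

0.609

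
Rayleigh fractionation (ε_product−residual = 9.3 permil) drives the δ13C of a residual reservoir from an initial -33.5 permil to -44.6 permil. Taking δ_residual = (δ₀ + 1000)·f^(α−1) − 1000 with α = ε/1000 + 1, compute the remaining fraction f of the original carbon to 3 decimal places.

α − 1 = ε/1000 = 0.0093
(δ_res + 1000)/(δ₀ + 1000) = (-44.6 + 1000)/(-33.5 + 1000) = 955.4/966.5 = 0.988515
f = 0.988515^(1/0.0093) = exp(ln(0.988515)/0.0093) = exp(-0.01155/0.0093)
f = exp(-1.2421) = 0.2888

0.289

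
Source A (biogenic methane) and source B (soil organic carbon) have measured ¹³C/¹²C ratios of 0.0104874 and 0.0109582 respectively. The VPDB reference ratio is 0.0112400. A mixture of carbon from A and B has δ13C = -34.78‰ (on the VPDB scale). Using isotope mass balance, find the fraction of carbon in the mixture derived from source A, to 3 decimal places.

0.232

δ_A = (0.0104874/0.0112400 − 1)×1000 = (0.933043 − 1)×1000 = -66.957‰
δ_B = (0.0109582/0.0112400 − 1)×1000 = (0.974929 − 1)×1000 = -25.071‰
f_A = (δ_mix − δ_B)/(δ_A − δ_B) = (-34.78 − (-25.071))/(-66.957 − (-25.071))
f_A = -9.709 / -41.886 = 0.2318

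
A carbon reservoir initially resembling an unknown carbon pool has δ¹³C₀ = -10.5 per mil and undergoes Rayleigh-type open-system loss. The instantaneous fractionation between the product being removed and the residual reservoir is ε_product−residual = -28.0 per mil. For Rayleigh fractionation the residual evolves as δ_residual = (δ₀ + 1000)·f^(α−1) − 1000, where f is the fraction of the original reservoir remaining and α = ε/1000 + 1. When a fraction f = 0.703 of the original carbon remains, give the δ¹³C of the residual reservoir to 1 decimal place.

Rayleigh residual: δ_res = (δ₀ + 1000)·f^(α−1) − 1000
α = ε/1000 + 1 = 0.97200, so α − 1 = -0.02800
f^(α−1) = 0.703^(-0.02800) = 1.009916
δ_res = (-10.5 + 1000) × 1.009916 − 1000 = 999.312 − 1000 = -0.69 per mil

-0.7 per mil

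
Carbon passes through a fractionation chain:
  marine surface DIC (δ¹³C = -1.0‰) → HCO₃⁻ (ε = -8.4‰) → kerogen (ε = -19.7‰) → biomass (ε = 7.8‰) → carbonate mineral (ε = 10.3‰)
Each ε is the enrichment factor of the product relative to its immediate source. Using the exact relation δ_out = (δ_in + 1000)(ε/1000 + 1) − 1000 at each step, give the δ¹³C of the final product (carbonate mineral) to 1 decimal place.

-11.3‰

step 1: δ = (-1.00 + 1000)·(-8.4/1000 + 1) − 1000 = -9.39‰
step 2: δ = (-9.39 + 1000)·(-19.7/1000 + 1) − 1000 = -28.91‰
step 3: δ = (-28.91 + 1000)·(7.8/1000 + 1) − 1000 = -21.33‰
step 4: δ = (-21.33 + 1000)·(10.3/1000 + 1) − 1000 = -11.25‰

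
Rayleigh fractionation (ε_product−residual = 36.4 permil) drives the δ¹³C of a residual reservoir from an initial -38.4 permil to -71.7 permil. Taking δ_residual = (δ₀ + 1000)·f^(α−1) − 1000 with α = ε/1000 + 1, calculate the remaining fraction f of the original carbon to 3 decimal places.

α − 1 = ε/1000 = 0.0364
(δ_res + 1000)/(δ₀ + 1000) = (-71.7 + 1000)/(-38.4 + 1000) = 928.3/961.6 = 0.965370
f = 0.965370^(1/0.0364) = exp(ln(0.965370)/0.0364) = exp(-0.03524/0.0364)
f = exp(-0.9682) = 0.3798

0.380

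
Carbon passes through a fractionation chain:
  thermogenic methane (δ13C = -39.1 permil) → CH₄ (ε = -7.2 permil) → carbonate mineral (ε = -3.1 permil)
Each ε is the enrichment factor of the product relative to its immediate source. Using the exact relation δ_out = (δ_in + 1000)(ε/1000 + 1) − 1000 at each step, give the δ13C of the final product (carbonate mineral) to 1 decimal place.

-49.0 permil

step 1: δ = (-39.10 + 1000)·(-7.2/1000 + 1) − 1000 = -46.02 permil
step 2: δ = (-46.02 + 1000)·(-3.1/1000 + 1) − 1000 = -48.98 permil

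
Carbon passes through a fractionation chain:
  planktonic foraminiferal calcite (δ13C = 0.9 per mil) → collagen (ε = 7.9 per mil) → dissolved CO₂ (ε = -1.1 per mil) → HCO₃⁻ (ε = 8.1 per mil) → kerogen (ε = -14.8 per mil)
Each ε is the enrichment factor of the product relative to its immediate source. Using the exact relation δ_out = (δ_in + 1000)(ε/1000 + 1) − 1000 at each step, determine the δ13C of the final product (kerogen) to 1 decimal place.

step 1: δ = (0.90 + 1000)·(7.9/1000 + 1) − 1000 = 8.81 per mil
step 2: δ = (8.81 + 1000)·(-1.1/1000 + 1) − 1000 = 7.70 per mil
step 3: δ = (7.70 + 1000)·(8.1/1000 + 1) − 1000 = 15.86 per mil
step 4: δ = (15.86 + 1000)·(-14.8/1000 + 1) − 1000 = 0.83 per mil

0.8 per mil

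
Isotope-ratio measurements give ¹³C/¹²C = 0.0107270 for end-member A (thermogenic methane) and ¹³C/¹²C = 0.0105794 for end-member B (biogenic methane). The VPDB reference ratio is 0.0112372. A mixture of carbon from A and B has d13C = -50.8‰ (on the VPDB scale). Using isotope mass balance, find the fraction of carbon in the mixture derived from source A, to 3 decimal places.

δ_A = (0.0107270/0.0112372 − 1)×1000 = (0.954597 − 1)×1000 = -45.403‰
δ_B = (0.0105794/0.0112372 − 1)×1000 = (0.941462 − 1)×1000 = -58.538‰
f_A = (δ_mix − δ_B)/(δ_A − δ_B) = (-50.8 − (-58.538))/(-45.403 − (-58.538))
f_A = 7.738 / 13.135 = 0.5891

0.589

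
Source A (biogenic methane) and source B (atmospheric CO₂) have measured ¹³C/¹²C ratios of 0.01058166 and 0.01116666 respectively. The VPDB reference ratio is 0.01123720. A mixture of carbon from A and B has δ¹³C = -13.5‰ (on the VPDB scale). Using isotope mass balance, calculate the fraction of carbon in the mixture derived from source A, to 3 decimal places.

δ_A = (0.01058166/0.01123720 − 1)×1000 = (0.941663 − 1)×1000 = -58.337‰
δ_B = (0.01116666/0.01123720 − 1)×1000 = (0.993723 − 1)×1000 = -6.277‰
f_A = (δ_mix − δ_B)/(δ_A − δ_B) = (-13.5 − (-6.277))/(-58.337 − (-6.277))
f_A = -7.223 / -52.059 = 0.1387

0.139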